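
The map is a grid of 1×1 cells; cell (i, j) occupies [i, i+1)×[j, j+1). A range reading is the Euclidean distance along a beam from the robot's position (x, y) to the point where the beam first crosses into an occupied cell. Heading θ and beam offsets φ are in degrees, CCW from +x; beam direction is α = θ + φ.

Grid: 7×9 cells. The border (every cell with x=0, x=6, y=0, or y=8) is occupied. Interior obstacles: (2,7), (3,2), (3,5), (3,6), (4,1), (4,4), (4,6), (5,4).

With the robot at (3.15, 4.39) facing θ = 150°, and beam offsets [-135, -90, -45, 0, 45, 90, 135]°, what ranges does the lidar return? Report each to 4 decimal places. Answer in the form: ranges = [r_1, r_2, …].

beam 1: φ=-135°, α=15°
  dir = (cos 15°, sin 15°) = (0.9659, 0.2588); from cell (3,4)
  next x-line at t=0.8800, next y-line at t=2.3569; Δt_x=1.0353, Δt_y=3.8637
    x: enter (4,4) at t=0.8800 ← occupied
  → r_1 = 0.8800
beam 2: φ=-90°, α=60°
  dir = (cos 60°, sin 60°) = (0.5000, 0.8660); from cell (3,4)
  next x-line at t=1.7000, next y-line at t=0.7044; Δt_x=2.0000, Δt_y=1.1547
    y: enter (3,5) at t=0.7044 ← occupied
  → r_2 = 0.7044
beam 3: φ=-45°, α=105°
  dir = (cos 105°, sin 105°) = (-0.2588, 0.9659); from cell (3,4)
  next x-line at t=0.5796, next y-line at t=0.6315; Δt_x=3.8637, Δt_y=1.0353
    x: enter (2,4) at t=0.5796
    y: enter (2,5) at t=0.6315
    y: enter (2,6) at t=1.6668
    y: enter (2,7) at t=2.7021 ← occupied
  → r_3 = 2.7021
beam 4: φ=0°, α=150°
  dir = (cos 150°, sin 150°) = (-0.8660, 0.5000); from cell (3,4)
  next x-line at t=0.1732, next y-line at t=1.2200; Δt_x=1.1547, Δt_y=2.0000
    x: enter (2,4) at t=0.1732
    y: enter (2,5) at t=1.2200
    x: enter (1,5) at t=1.3279
    x: enter (0,5) at t=2.4826 ← occupied
  → r_4 = 2.4826
beam 5: φ=45°, α=195°
  dir = (cos 195°, sin 195°) = (-0.9659, -0.2588); from cell (3,4)
  next x-line at t=0.1553, next y-line at t=1.5068; Δt_x=1.0353, Δt_y=3.8637
    x: enter (2,4) at t=0.1553
    x: enter (1,4) at t=1.1906
    y: enter (1,3) at t=1.5068
    x: enter (0,3) at t=2.2258 ← occupied
  → r_5 = 2.2258
beam 6: φ=90°, α=240°
  dir = (cos 240°, sin 240°) = (-0.5000, -0.8660); from cell (3,4)
  next x-line at t=0.3000, next y-line at t=0.4503; Δt_x=2.0000, Δt_y=1.1547
    x: enter (2,4) at t=0.3000
    y: enter (2,3) at t=0.4503
    y: enter (2,2) at t=1.6050
    x: enter (1,2) at t=2.3000
    y: enter (1,1) at t=2.7597
    y: enter (1,0) at t=3.9144 ← occupied
  → r_6 = 3.9144
beam 7: φ=135°, α=285°
  dir = (cos 285°, sin 285°) = (0.2588, -0.9659); from cell (3,4)
  next x-line at t=3.2841, next y-line at t=0.4038; Δt_x=3.8637, Δt_y=1.0353
    y: enter (3,3) at t=0.4038
    y: enter (3,2) at t=1.4390 ← occupied
  → r_7 = 1.4390

ranges = [0.8800, 0.7044, 2.7021, 2.4826, 2.2258, 3.9144, 1.4390]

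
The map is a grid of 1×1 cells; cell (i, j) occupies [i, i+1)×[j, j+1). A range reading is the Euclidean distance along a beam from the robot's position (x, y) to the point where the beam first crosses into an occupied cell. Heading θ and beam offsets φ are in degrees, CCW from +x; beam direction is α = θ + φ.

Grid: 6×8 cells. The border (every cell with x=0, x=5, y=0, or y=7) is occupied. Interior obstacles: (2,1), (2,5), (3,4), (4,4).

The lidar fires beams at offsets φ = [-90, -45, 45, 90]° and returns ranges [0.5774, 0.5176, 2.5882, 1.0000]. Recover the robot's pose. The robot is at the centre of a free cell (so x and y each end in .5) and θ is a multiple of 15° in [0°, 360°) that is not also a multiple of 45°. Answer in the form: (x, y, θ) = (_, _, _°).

(x, y, θ) = (3.5, 6.5, 150°)

Enumerate (i+0.5, j+0.5, θ) over the 20 free cells and 16 admissible headings. For each, cast all 4 beams and compare to the given ranges.
  (1.5, 6.5, 75°): beam 1 = 3.6235 ≠ 0.5774 ✗
  (1.5, 1.5, 120°): beam 2 = 3.6235 ≠ 0.5176 ✗
  (1.5, 3.5, 60°): beam 1 = 4.0415 ≠ 0.5774 ✗
  …
  (3.5, 6.5, 150°): r_1=0.5774, r_2=0.5176, r_3=2.5882, r_4=1.0000 — all match ✓
Only this pose fits every beam.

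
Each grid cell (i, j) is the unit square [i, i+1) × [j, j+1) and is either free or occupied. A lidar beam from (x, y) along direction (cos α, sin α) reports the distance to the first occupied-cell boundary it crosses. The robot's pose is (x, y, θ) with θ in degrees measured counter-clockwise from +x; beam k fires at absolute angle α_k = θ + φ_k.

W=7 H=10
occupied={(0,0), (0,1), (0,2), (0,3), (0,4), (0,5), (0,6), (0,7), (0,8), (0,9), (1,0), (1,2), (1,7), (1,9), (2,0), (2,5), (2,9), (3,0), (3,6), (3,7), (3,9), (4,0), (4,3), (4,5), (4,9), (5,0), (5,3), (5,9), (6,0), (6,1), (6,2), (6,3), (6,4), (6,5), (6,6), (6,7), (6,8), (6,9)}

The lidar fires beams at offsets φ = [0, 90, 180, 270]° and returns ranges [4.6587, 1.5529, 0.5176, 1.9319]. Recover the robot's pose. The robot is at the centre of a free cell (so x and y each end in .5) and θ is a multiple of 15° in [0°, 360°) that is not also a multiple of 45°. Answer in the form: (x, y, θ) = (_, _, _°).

Enumerate (i+0.5, j+0.5, θ) over the 32 free cells and 16 admissible headings. For each, cast all 4 beams and compare to the given ranges.
  (1.5, 1.5, 255°): beam 1 = 0.5176 ≠ 4.6587 ✗
  (2.5, 2.5, 120°): beam 1 = 3.0000 ≠ 4.6587 ✗
  (4.5, 1.5, 255°): beam 1 = 0.5176 ≠ 4.6587 ✗
  (2.5, 7.5, 60°): beam 1 = 1.7321 ≠ 4.6587 ✗
  (2.5, 7.5, 240°): beam 1 = 3.0000 ≠ 4.6587 ✗
  …
  (2.5, 1.5, 75°): r_1=4.6587, r_2=1.5529, r_3=0.5176, r_4=1.9319 — all match ✓
Unique over the lattice → pose = (2.5, 1.5, 75°).

(x, y, θ) = (2.5, 1.5, 75°)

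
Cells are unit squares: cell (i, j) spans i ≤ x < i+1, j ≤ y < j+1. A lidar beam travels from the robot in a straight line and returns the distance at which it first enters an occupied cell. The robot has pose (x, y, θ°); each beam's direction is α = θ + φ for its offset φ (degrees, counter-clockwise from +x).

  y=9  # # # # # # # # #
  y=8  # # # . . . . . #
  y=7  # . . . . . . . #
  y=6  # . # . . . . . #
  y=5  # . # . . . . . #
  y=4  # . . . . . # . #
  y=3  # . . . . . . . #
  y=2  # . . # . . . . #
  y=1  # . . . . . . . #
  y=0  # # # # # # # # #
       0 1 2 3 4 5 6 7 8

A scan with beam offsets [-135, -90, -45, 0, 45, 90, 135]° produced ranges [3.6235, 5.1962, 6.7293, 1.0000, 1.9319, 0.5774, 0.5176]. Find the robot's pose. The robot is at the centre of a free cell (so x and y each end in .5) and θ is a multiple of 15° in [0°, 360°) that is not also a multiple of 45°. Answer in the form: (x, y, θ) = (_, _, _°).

(x, y, θ) = (7.5, 5.5, 240°)

Candidates: 50 free-cell centres × 16 headings = 800 poses. Raycast each; keep the one whose scan matches to 4 dp.
  (1.5, 1.5, 105°): beam 1 = 1.0000 ≠ 3.6235 ✗
  (3.5, 3.5, 165°): beam 1 = 2.8868 ≠ 3.6235 ✗
  (1.5, 7.5, 150°): beam 1 = 5.7956 ≠ 3.6235 ✗
  (4.5, 5.5, 255°): beam 1 = 3.0000 ≠ 3.6235 ✗
  (1.5, 1.5, 60°): beam 1 = 0.5176 ≠ 3.6235 ✗
  …
  (7.5, 5.5, 240°): r_1=3.6235, r_2=5.1962, r_3=6.7293, r_4=1.0000, r_5=1.9319, r_6=0.5774, r_7=0.5176 — all match ✓
No second candidate reproduces the full scan.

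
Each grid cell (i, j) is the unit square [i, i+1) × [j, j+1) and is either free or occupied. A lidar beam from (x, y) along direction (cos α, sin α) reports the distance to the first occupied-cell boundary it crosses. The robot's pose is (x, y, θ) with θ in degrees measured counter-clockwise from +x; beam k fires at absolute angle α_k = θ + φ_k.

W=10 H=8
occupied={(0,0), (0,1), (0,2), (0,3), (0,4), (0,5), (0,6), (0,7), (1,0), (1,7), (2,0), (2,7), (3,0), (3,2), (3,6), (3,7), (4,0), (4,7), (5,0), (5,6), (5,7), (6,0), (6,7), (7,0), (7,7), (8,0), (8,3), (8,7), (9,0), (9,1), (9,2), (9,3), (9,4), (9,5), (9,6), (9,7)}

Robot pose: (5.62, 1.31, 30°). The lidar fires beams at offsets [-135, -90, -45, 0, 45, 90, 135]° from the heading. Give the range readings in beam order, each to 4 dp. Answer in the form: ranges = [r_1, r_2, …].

ranges = [0.3209, 0.3580, 1.1977, 3.3800, 5.8907, 6.5702, 2.6660]

beam 1: φ=-135°, α=255°
  direction (-0.2588, -0.9659); cell (5,1); t to first gridline: x 2.3955, y 0.3209 (then +3.8637 / +1.0353)
    (5,0) via y @ 0.3209  # hit
  → r_1 = 0.3209
beam 2: φ=-90°, α=300°
  direction (0.5000, -0.8660); cell (5,1); t to first gridline: x 0.7600, y 0.3580 (then +2.0000 / +1.1547)
    (5,0) via y @ 0.3580  # hit
  → r_2 = 0.3580
beam 3: φ=-45°, α=345°
  direction (0.9659, -0.2588); cell (5,1); t to first gridline: x 0.3934, y 1.1977 (then +1.0353 / +3.8637)
    (6,1) via x @ 0.3934
    (6,0) via y @ 1.1977  # hit
  → r_3 = 1.1977
beam 4: φ=0°, α=30°
  direction (0.8660, 0.5000); cell (5,1); t to first gridline: x 0.4388, y 1.3800 (then +1.1547 / +2.0000)
    (6,1) via x @ 0.4388
    (6,2) via y @ 1.3800
    (7,2) via x @ 1.5935
    (8,2) via x @ 2.7482
    (8,3) via y @ 3.3800  # hit
  → r_4 = 3.3800
beam 5: φ=45°, α=75°
  direction (0.2588, 0.9659); cell (5,1); t to first gridline: x 1.4682, y 0.7143 (then +3.8637 / +1.0353)
    (5,2) via y @ 0.7143
    (6,2) via x @ 1.4682
    (6,3) via y @ 1.7496
    (6,4) via y @ 2.7849
    (6,5) via y @ 3.8202
    (6,6) via y @ 4.8554
    (7,6) via x @ 5.3319
    (7,7) via y @ 5.8907  # hit
  → r_5 = 5.8907
beam 6: φ=90°, α=120°
  direction (-0.5000, 0.8660); cell (5,1); t to first gridline: x 1.2400, y 0.7967 (then +2.0000 / +1.1547)
    (5,2) via y @ 0.7967
    (4,2) via x @ 1.2400
    (4,3) via y @ 1.9514
    (4,4) via y @ 3.1061
    (3,4) via x @ 3.2400
    (3,5) via y @ 4.2608
    (2,5) via x @ 5.2400
    (2,6) via y @ 5.4155
    (2,7) via y @ 6.5702  # hit
  → r_6 = 6.5702
beam 7: φ=135°, α=165°
  direction (-0.9659, 0.2588); cell (5,1); t to first gridline: x 0.6419, y 2.6660 (then +1.0353 / +3.8637)
    (4,1) via x @ 0.6419
    (3,1) via x @ 1.6771
    (3,2) via y @ 2.6660  # hit
  → r_7 = 2.6660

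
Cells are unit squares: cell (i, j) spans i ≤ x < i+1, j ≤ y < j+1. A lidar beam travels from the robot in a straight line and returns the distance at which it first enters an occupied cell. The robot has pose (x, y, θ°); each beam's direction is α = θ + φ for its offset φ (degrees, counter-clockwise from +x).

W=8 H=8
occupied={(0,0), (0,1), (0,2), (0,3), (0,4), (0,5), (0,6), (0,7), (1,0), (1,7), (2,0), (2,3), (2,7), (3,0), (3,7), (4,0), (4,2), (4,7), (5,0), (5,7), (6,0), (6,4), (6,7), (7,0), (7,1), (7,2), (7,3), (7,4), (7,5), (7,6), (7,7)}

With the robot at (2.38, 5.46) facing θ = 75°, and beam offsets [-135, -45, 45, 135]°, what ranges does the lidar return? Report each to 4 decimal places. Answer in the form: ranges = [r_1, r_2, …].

ranges = [3.2400, 3.0800, 1.7782, 1.5935]

beam 1: φ=-135°, α=300°
  direction (0.5000, -0.8660); cell (2,5); t to first gridline: x 1.2400, y 0.5312 (then +2.0000 / +1.1547)
    (2,4) via y @ 0.5312
    (3,4) via x @ 1.2400
    (3,3) via y @ 1.6859
    (3,2) via y @ 2.8406
    (4,2) via x @ 3.2400  # hit
  → r_1 = 3.2400
beam 2: φ=-45°, α=30°
  direction (0.8660, 0.5000); cell (2,5); t to first gridline: x 0.7159, y 1.0800 (then +1.1547 / +2.0000)
    (3,5) via x @ 0.7159
    (3,6) via y @ 1.0800
    (4,6) via x @ 1.8706
    (5,6) via x @ 3.0253
    (5,7) via y @ 3.0800  # hit
  → r_2 = 3.0800
beam 3: φ=45°, α=120°
  direction (-0.5000, 0.8660); cell (2,5); t to first gridline: x 0.7600, y 0.6235 (then +2.0000 / +1.1547)
    (2,6) via y @ 0.6235
    (1,6) via x @ 0.7600
    (1,7) via y @ 1.7782  # hit
  → r_3 = 1.7782
beam 4: φ=135°, α=210°
  direction (-0.8660, -0.5000); cell (2,5); t to first gridline: x 0.4388, y 0.9200 (then +1.1547 / +2.0000)
    (1,5) via x @ 0.4388
    (1,4) via y @ 0.9200
    (0,4) via x @ 1.5935  # hit
  → r_4 = 1.5935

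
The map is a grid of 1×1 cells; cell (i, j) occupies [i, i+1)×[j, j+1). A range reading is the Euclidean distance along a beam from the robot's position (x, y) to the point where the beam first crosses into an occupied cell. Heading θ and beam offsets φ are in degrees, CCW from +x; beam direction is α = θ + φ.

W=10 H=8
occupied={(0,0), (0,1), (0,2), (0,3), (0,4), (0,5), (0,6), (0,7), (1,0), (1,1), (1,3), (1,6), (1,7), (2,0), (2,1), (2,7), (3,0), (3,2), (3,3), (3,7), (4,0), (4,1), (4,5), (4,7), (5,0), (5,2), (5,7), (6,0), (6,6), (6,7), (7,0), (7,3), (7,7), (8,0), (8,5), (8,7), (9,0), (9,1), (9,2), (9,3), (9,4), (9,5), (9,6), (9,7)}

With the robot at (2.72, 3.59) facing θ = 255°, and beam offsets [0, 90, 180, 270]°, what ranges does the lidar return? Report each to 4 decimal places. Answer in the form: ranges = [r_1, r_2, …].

ranges = [1.6461, 0.2899, 3.5303, 0.7454]

beam 1: φ=0°, α=255°
  cosα=-0.2588 sinα=-0.9659 | (2,3) | tMaxX 2.7819 tMaxY 0.6108 | tΔX 3.8637 tΔY 1.0353
    t=0.6108 [y] (2,2)
    t=1.6461 [y] (2,1) — stop
  → r_1 = 1.6461
beam 2: φ=90°, α=345°
  cosα=0.9659 sinα=-0.2588 | (2,3) | tMaxX 0.2899 tMaxY 2.2796 | tΔX 1.0353 tΔY 3.8637
    t=0.2899 [x] (3,3) — stop
  → r_2 = 0.2899
beam 3: φ=180°, α=75°
  cosα=0.2588 sinα=0.9659 | (2,3) | tMaxX 1.0818 tMaxY 0.4245 | tΔX 3.8637 tΔY 1.0353
    t=0.4245 [y] (2,4)
    t=1.0818 [x] (3,4)
    t=1.4597 [y] (3,5)
    t=2.4950 [y] (3,6)
    t=3.5303 [y] (3,7) — stop
  → r_3 = 3.5303
beam 4: φ=270°, α=165°
  cosα=-0.9659 sinα=0.2588 | (2,3) | tMaxX 0.7454 tMaxY 1.5841 | tΔX 1.0353 tΔY 3.8637
    t=0.7454 [x] (1,3) — stop
  → r_4 = 0.7454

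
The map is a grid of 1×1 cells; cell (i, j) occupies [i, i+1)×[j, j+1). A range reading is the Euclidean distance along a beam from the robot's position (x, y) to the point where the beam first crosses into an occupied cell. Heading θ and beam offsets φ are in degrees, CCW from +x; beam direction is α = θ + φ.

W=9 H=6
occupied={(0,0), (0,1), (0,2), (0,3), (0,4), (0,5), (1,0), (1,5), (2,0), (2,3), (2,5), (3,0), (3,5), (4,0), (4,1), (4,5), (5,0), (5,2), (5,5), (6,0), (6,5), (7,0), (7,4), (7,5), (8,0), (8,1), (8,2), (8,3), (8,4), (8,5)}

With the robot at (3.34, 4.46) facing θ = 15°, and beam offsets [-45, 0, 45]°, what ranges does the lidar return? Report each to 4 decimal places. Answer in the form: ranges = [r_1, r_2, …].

beam 1: φ=-45°, α=330°
  d=(0.8660,-0.5000)  start (3,4)  tX=0.7621 tY=0.9200  stride 1/|dx|=1.1547 1/|dy|=2.0000
    cross x-line → (4,4), t=0.7621
    cross y-line → (4,3), t=0.9200
    cross x-line → (5,3), t=1.9168
    cross y-line → (5,2), t=2.9200 (wall)
  → r_1 = 2.9200
beam 2: φ=0°, α=15°
  d=(0.9659,0.2588)  start (3,4)  tX=0.6833 tY=2.0864  stride 1/|dx|=1.0353 1/|dy|=3.8637
    cross x-line → (4,4), t=0.6833
    cross x-line → (5,4), t=1.7186
    cross y-line → (5,5), t=2.0864 (wall)
  → r_2 = 2.0864
beam 3: φ=45°, α=60°
  d=(0.5000,0.8660)  start (3,4)  tX=1.3200 tY=0.6235  stride 1/|dx|=2.0000 1/|dy|=1.1547
    cross y-line → (3,5), t=0.6235 (wall)
  → r_3 = 0.6235

ranges = [2.9200, 2.0864, 0.6235]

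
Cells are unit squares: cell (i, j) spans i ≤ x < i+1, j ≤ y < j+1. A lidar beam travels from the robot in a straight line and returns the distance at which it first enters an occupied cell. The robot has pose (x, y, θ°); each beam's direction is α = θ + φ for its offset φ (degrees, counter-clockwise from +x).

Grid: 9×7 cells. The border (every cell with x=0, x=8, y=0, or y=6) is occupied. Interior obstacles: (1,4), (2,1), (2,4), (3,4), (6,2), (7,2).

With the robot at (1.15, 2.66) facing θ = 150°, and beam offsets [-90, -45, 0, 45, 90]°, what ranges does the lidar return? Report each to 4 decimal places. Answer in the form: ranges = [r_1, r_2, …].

ranges = [1.5473, 0.5796, 0.1732, 0.1553, 0.3000]

beam 1: φ=-90°, α=60°
  dir = (cos 60°, sin 60°) = (0.5000, 0.8660); from cell (1,2)
  next x-line at t=1.7000, next y-line at t=0.3926; Δt_x=2.0000, Δt_y=1.1547
    y: enter (1,3) at t=0.3926
    y: enter (1,4) at t=1.5473 ← occupied
  → r_1 = 1.5473
beam 2: φ=-45°, α=105°
  dir = (cos 105°, sin 105°) = (-0.2588, 0.9659); from cell (1,2)
  next x-line at t=0.5796, next y-line at t=0.3520; Δt_x=3.8637, Δt_y=1.0353
    y: enter (1,3) at t=0.3520
    x: enter (0,3) at t=0.5796 ← occupied
  → r_2 = 0.5796
beam 3: φ=0°, α=150°
  dir = (cos 150°, sin 150°) = (-0.8660, 0.5000); from cell (1,2)
  next x-line at t=0.1732, next y-line at t=0.6800; Δt_x=1.1547, Δt_y=2.0000
    x: enter (0,2) at t=0.1732 ← occupied
  → r_3 = 0.1732
beam 4: φ=45°, α=195°
  dir = (cos 195°, sin 195°) = (-0.9659, -0.2588); from cell (1,2)
  next x-line at t=0.1553, next y-line at t=2.5500; Δt_x=1.0353, Δt_y=3.8637
    x: enter (0,2) at t=0.1553 ← occupied
  → r_4 = 0.1553
beam 5: φ=90°, α=240°
  dir = (cos 240°, sin 240°) = (-0.5000, -0.8660); from cell (1,2)
  next x-line at t=0.3000, next y-line at t=0.7621; Δt_x=2.0000, Δt_y=1.1547
    x: enter (0,2) at t=0.3000 ← occupied
  → r_5 = 0.3000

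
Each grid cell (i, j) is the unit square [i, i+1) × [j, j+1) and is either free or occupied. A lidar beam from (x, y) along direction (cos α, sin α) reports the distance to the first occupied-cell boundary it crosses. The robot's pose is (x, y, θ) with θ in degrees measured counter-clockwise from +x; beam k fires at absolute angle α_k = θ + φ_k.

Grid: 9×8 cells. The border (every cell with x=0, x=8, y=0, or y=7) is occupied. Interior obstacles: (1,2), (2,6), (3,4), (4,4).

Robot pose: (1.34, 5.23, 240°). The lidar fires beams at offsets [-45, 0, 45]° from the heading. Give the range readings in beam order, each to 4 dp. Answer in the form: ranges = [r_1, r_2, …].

beam 1: φ=-45°, α=195°
  cosα=-0.9659 sinα=-0.2588 | (1,5) | tMaxX 0.3520 tMaxY 0.8887 | tΔX 1.0353 tΔY 3.8637
    t=0.3520 [x] (0,5) — stop
  → r_1 = 0.3520
beam 2: φ=0°, α=240°
  cosα=-0.5000 sinα=-0.8660 | (1,5) | tMaxX 0.6800 tMaxY 0.2656 | tΔX 2.0000 tΔY 1.1547
    t=0.2656 [y] (1,4)
    t=0.6800 [x] (0,4) — stop
  → r_2 = 0.6800
beam 3: φ=45°, α=285°
  cosα=0.2588 sinα=-0.9659 | (1,5) | tMaxX 2.5500 tMaxY 0.2381 | tΔX 3.8637 tΔY 1.0353
    t=0.2381 [y] (1,4)
    t=1.2734 [y] (1,3)
    t=2.3087 [y] (1,2) — stop
  → r_3 = 2.3087

ranges = [0.3520, 0.6800, 2.3087]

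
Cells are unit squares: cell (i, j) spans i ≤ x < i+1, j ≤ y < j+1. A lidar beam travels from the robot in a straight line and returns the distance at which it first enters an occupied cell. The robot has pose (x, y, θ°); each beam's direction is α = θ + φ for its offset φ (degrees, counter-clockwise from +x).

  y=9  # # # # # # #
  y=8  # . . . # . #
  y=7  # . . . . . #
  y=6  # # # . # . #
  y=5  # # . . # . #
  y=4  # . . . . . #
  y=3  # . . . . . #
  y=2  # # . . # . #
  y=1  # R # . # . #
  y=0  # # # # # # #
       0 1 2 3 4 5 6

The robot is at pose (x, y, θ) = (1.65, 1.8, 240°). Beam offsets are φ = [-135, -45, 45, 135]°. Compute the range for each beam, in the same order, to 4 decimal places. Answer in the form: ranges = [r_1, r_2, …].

beam 1: φ=-135°, α=105°
  d=(-0.2588,0.9659)  start (1,1)  tX=2.5114 tY=0.2071  stride 1/|dx|=3.8637 1/|dy|=1.0353
    cross y-line → (1,2), t=0.2071 (wall)
  → r_1 = 0.2071
beam 2: φ=-45°, α=195°
  d=(-0.9659,-0.2588)  start (1,1)  tX=0.6729 tY=3.0910  stride 1/|dx|=1.0353 1/|dy|=3.8637
    cross x-line → (0,1), t=0.6729 (wall)
  → r_2 = 0.6729
beam 3: φ=45°, α=285°
  d=(0.2588,-0.9659)  start (1,1)  tX=1.3523 tY=0.8282  stride 1/|dx|=3.8637 1/|dy|=1.0353
    cross y-line → (1,0), t=0.8282 (wall)
  → r_3 = 0.8282
beam 4: φ=135°, α=15°
  d=(0.9659,0.2588)  start (1,1)  tX=0.3623 tY=0.7727  stride 1/|dx|=1.0353 1/|dy|=3.8637
    cross x-line → (2,1), t=0.3623 (wall)
  → r_4 = 0.3623

ranges = [0.2071, 0.6729, 0.8282, 0.3623]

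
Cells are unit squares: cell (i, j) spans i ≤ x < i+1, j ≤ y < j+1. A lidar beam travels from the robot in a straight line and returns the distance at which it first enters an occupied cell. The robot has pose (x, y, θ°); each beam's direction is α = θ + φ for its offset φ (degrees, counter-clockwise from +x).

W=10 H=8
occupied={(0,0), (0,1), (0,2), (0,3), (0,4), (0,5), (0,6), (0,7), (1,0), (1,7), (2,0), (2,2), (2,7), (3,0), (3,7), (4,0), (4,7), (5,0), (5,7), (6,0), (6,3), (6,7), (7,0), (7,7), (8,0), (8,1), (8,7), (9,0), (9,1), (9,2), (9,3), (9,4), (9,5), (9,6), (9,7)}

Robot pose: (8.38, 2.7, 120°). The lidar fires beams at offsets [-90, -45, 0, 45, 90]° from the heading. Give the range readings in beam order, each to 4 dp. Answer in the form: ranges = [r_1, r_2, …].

beam 1: φ=-90°, α=30°
  d=(0.8660,0.5000)  start (8,2)  tX=0.7159 tY=0.6000  stride 1/|dx|=1.1547 1/|dy|=2.0000
    cross y-line → (8,3), t=0.6000
    cross x-line → (9,3), t=0.7159 (wall)
  → r_1 = 0.7159
beam 2: φ=-45°, α=75°
  d=(0.2588,0.9659)  start (8,2)  tX=2.3955 tY=0.3106  stride 1/|dx|=3.8637 1/|dy|=1.0353
    cross y-line → (8,3), t=0.3106
    cross y-line → (8,4), t=1.3459
    cross y-line → (8,5), t=2.3811
    cross x-line → (9,5), t=2.3955 (wall)
  → r_2 = 2.3955
beam 3: φ=0°, α=120°
  d=(-0.5000,0.8660)  start (8,2)  tX=0.7600 tY=0.3464  stride 1/|dx|=2.0000 1/|dy|=1.1547
    cross y-line → (8,3), t=0.3464
    cross x-line → (7,3), t=0.7600
    cross y-line → (7,4), t=1.5011
    cross y-line → (7,5), t=2.6558
    cross x-line → (6,5), t=2.7600
    cross y-line → (6,6), t=3.8105
    cross x-line → (5,6), t=4.7600
    cross y-line → (5,7), t=4.9652 (wall)
  → r_3 = 4.9652
beam 4: φ=45°, α=165°
  d=(-0.9659,0.2588)  start (8,2)  tX=0.3934 tY=1.1591  stride 1/|dx|=1.0353 1/|dy|=3.8637
    cross x-line → (7,2), t=0.3934
    cross y-line → (7,3), t=1.1591
    cross x-line → (6,3), t=1.4287 (wall)
  → r_4 = 1.4287
beam 5: φ=90°, α=210°
  d=(-0.8660,-0.5000)  start (8,2)  tX=0.4388 tY=1.4000  stride 1/|dx|=1.1547 1/|dy|=2.0000
    cross x-line → (7,2), t=0.4388
    cross y-line → (7,1), t=1.4000
    cross x-line → (6,1), t=1.5935
    cross x-line → (5,1), t=2.7482
    cross y-line → (5,0), t=3.4000 (wall)
  → r_5 = 3.4000

ranges = [0.7159, 2.3955, 4.9652, 1.4287, 3.4000]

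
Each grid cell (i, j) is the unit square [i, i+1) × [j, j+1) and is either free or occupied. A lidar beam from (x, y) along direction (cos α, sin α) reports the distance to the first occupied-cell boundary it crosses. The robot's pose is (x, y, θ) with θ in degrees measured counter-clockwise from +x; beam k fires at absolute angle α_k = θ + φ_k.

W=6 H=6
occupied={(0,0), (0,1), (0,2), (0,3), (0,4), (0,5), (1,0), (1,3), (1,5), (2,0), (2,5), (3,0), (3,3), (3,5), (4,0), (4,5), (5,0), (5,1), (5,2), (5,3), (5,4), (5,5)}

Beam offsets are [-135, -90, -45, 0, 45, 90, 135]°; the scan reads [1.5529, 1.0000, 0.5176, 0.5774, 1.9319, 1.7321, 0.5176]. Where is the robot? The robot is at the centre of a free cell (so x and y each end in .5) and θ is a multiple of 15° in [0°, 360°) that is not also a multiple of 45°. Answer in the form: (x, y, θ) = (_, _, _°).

(x, y, θ) = (3.5, 4.5, 120°)

The pose lattice has 14·16 = 224 candidates. Test each by forward raycasting.
  (2.5, 2.5, 330°): beam 2 = 1.7321 ≠ 1.0000 ✗
  (1.5, 2.5, 240°): beam 1 = 0.5176 ≠ 1.5529 ✗
  (3.5, 1.5, 75°): beam 1 = 0.5774 ≠ 1.5529 ✗
  (1.5, 1.5, 240°): beam 2 = 0.5774 ≠ 1.0000 ✗
  (4.5, 2.5, 330°): beam 1 = 3.6235 ≠ 1.5529 ✗
  …
  (3.5, 4.5, 120°): r_1=1.5529, r_2=1.0000, r_3=0.5176, r_4=0.5774, r_5=1.9319, r_6=1.7321, r_7=0.5176 — all match ✓
Unique over the lattice → pose = (3.5, 4.5, 120°).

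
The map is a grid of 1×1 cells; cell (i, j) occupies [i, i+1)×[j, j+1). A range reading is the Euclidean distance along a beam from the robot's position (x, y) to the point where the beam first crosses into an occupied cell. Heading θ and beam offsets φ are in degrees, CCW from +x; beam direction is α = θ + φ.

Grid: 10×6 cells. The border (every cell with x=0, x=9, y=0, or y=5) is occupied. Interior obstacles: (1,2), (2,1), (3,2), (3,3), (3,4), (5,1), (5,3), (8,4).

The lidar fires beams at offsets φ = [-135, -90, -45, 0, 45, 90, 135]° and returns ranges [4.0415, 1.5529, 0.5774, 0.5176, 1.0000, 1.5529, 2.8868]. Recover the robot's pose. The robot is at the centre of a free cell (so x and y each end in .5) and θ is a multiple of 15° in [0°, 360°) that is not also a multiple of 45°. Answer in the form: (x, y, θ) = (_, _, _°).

Candidates: 24 free-cell centres × 16 headings = 384 poses. Raycast each; keep the one whose scan matches to 4 dp.
  (2.5, 3.5, 30°): beam 1 = 1.5529 ≠ 4.0415 ✗
  (6.5, 3.5, 105°): beam 1 = 2.8868 ≠ 4.0415 ✗
  (3.5, 1.5, 60°): beam 1 = 0.5176 ≠ 4.0415 ✗
  (2.5, 4.5, 60°): beam 1 = 1.9319 ≠ 4.0415 ✗
  (7.5, 3.5, 330°): beam 1 = 1.5529 ≠ 4.0415 ✗
  …
  (7.5, 1.5, 285°): r_1=4.0415, r_2=1.5529, r_3=0.5774, r_4=0.5176, r_5=1.0000, r_6=1.5529, r_7=2.8868 — all match ✓
Only this pose fits every beam.

(x, y, θ) = (7.5, 1.5, 285°)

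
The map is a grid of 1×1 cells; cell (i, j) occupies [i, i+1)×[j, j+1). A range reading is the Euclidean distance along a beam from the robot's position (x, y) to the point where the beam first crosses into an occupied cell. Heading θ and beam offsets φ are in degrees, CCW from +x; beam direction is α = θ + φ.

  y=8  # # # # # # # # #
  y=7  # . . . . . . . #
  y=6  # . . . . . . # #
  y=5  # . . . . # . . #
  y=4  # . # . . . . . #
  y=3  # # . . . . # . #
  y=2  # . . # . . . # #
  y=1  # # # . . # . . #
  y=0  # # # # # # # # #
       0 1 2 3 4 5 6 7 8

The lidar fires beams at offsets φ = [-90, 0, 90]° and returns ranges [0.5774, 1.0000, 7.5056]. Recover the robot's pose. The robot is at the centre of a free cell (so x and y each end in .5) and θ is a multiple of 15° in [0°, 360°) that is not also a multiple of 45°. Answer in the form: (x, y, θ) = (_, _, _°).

Enumerate (i+0.5, j+0.5, θ) over the 39 free cells and 16 admissible headings. For each, cast all 3 beams and compare to the given ranges.
  (2.5, 5.5, 210°): beam 1 = 2.8868 ≠ 0.5774 ✗
  (3.5, 1.5, 15°): beam 1 = 0.5176 ≠ 0.5774 ✗
  (6.5, 1.5, 15°): beam 1 = 0.5176 ≠ 0.5774 ✗
  …
  (6.5, 1.5, 30°): r_1=0.5774, r_2=1.0000, r_3=7.5056 — all match ✓
Only this pose fits every beam.

(x, y, θ) = (6.5, 1.5, 30°)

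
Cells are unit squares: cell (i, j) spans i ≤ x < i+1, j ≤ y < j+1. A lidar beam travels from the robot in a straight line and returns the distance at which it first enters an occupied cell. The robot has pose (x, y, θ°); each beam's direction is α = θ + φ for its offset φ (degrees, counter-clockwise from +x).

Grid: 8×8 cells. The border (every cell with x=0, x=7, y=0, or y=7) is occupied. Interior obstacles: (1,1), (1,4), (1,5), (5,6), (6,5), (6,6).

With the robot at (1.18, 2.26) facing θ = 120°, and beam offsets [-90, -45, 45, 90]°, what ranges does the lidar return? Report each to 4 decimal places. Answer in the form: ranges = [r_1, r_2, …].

beam 1: φ=-90°, α=30°
  d=(0.8660,0.5000)  start (1,2)  tX=0.9469 tY=1.4800  stride 1/|dx|=1.1547 1/|dy|=2.0000
    cross x-line → (2,2), t=0.9469
    cross y-line → (2,3), t=1.4800
    cross x-line → (3,3), t=2.1016
    cross x-line → (4,3), t=3.2563
    cross y-line → (4,4), t=3.4800
    cross x-line → (5,4), t=4.4110
    cross y-line → (5,5), t=5.4800
    cross x-line → (6,5), t=5.5657 (wall)
  → r_1 = 5.5657
beam 2: φ=-45°, α=75°
  d=(0.2588,0.9659)  start (1,2)  tX=3.1682 tY=0.7661  stride 1/|dx|=3.8637 1/|dy|=1.0353
    cross y-line → (1,3), t=0.7661
    cross y-line → (1,4), t=1.8014 (wall)
  → r_2 = 1.8014
beam 3: φ=45°, α=165°
  d=(-0.9659,0.2588)  start (1,2)  tX=0.1863 tY=2.8591  stride 1/|dx|=1.0353 1/|dy|=3.8637
    cross x-line → (0,2), t=0.1863 (wall)
  → r_3 = 0.1863
beam 4: φ=90°, α=210°
  d=(-0.8660,-0.5000)  start (1,2)  tX=0.2078 tY=0.5200  stride 1/|dx|=1.1547 1/|dy|=2.0000
    cross x-line → (0,2), t=0.2078 (wall)
  → r_4 = 0.2078

ranges = [5.5657, 1.8014, 0.1863, 0.2078]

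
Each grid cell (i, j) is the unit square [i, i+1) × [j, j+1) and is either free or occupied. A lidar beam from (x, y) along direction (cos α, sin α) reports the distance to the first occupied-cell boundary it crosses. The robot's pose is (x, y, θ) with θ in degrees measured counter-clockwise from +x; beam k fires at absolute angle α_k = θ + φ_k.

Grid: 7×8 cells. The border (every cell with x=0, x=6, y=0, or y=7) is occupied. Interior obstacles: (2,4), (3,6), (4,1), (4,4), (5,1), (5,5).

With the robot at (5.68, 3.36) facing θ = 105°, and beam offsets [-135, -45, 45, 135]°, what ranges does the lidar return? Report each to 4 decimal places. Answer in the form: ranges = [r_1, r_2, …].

beam 1: φ=-135°, α=330°
  direction (0.8660, -0.5000); cell (5,3); t to first gridline: x 0.3695, y 0.7200 (then +1.1547 / +2.0000)
    (6,3) via x @ 0.3695  # hit
  → r_1 = 0.3695
beam 2: φ=-45°, α=60°
  direction (0.5000, 0.8660); cell (5,3); t to first gridline: x 0.6400, y 0.7390 (then +2.0000 / +1.1547)
    (6,3) via x @ 0.6400  # hit
  → r_2 = 0.6400
beam 3: φ=45°, α=150°
  direction (-0.8660, 0.5000); cell (5,3); t to first gridline: x 0.7852, y 1.2800 (then +1.1547 / +2.0000)
    (4,3) via x @ 0.7852
    (4,4) via y @ 1.2800  # hit
  → r_3 = 1.2800
beam 4: φ=135°, α=240°
  direction (-0.5000, -0.8660); cell (5,3); t to first gridline: x 1.3600, y 0.4157 (then +2.0000 / +1.1547)
    (5,2) via y @ 0.4157
    (4,2) via x @ 1.3600
    (4,1) via y @ 1.5704  # hit
  → r_4 = 1.5704

ranges = [0.3695, 0.6400, 1.2800, 1.5704]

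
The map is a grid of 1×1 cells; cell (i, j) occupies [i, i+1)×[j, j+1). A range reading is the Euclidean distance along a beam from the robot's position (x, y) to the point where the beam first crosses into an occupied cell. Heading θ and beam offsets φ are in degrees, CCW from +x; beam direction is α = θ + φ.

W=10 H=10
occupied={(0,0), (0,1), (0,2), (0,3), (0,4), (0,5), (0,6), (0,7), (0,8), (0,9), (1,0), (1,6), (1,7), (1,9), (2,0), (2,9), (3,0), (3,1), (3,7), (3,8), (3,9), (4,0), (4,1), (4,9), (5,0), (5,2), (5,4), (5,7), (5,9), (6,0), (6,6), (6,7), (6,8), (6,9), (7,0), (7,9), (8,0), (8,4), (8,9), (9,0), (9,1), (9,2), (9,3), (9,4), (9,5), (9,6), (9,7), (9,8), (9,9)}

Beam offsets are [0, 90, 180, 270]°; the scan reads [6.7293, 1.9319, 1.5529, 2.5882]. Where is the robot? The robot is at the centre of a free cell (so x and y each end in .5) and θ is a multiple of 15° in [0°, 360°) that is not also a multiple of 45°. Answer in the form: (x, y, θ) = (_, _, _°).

(x, y, θ) = (2.5, 4.5, 15°)

The pose lattice has 51·16 = 816 candidates. Test each by forward raycasting.
  (3.5, 4.5, 105°): beam 1 = 4.6587 ≠ 6.7293 ✗
  (2.5, 4.5, 210°): beam 1 = 1.7321 ≠ 6.7293 ✗
  (5.5, 1.5, 165°): beam 1 = 0.5176 ≠ 6.7293 ✗
  (1.5, 4.5, 120°): beam 1 = 1.0000 ≠ 6.7293 ✗
  …
  (2.5, 4.5, 15°): r_1=6.7293, r_2=1.9319, r_3=1.5529, r_4=2.5882 — all match ✓
Unique over the lattice → pose = (2.5, 4.5, 15°).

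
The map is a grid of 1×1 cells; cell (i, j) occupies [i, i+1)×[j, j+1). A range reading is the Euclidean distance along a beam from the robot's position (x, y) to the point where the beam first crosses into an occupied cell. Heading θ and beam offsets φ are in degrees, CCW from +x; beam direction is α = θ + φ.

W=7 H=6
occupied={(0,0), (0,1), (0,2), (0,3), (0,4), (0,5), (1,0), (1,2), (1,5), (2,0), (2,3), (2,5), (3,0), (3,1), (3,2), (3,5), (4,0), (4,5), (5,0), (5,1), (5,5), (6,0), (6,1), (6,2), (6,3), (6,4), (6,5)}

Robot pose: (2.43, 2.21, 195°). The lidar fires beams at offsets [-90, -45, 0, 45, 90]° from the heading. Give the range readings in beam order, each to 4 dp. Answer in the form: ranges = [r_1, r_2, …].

beam 1: φ=-90°, α=105°
  dir = (cos 105°, sin 105°) = (-0.2588, 0.9659); from cell (2,2)
  next x-line at t=1.6614, next y-line at t=0.8179; Δt_x=3.8637, Δt_y=1.0353
    y: enter (2,3) at t=0.8179 ← occupied
  → r_1 = 0.8179
beam 2: φ=-45°, α=150°
  dir = (cos 150°, sin 150°) = (-0.8660, 0.5000); from cell (2,2)
  next x-line at t=0.4965, next y-line at t=1.5800; Δt_x=1.1547, Δt_y=2.0000
    x: enter (1,2) at t=0.4965 ← occupied
  → r_2 = 0.4965
beam 3: φ=0°, α=195°
  dir = (cos 195°, sin 195°) = (-0.9659, -0.2588); from cell (2,2)
  next x-line at t=0.4452, next y-line at t=0.8114; Δt_x=1.0353, Δt_y=3.8637
    x: enter (1,2) at t=0.4452 ← occupied
  → r_3 = 0.4452
beam 4: φ=45°, α=240°
  dir = (cos 240°, sin 240°) = (-0.5000, -0.8660); from cell (2,2)
  next x-line at t=0.8600, next y-line at t=0.2425; Δt_x=2.0000, Δt_y=1.1547
    y: enter (2,1) at t=0.2425
    x: enter (1,1) at t=0.8600
    y: enter (1,0) at t=1.3972 ← occupied
  → r_4 = 1.3972
beam 5: φ=90°, α=285°
  dir = (cos 285°, sin 285°) = (0.2588, -0.9659); from cell (2,2)
  next x-line at t=2.2023, next y-line at t=0.2174; Δt_x=3.8637, Δt_y=1.0353
    y: enter (2,1) at t=0.2174
    y: enter (2,0) at t=1.2527 ← occupied
  → r_5 = 1.2527

ranges = [0.8179, 0.4965, 0.4452, 1.3972, 1.2527]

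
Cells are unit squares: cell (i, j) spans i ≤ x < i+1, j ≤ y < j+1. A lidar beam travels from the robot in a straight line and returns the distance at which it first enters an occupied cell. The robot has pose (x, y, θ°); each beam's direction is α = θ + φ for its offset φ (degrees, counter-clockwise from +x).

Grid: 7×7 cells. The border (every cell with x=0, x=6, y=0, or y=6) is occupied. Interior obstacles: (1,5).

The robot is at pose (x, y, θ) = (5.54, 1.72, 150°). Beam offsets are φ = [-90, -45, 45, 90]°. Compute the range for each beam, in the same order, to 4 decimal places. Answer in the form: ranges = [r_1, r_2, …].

beam 1: φ=-90°, α=60°
  dir = (cos 60°, sin 60°) = (0.5000, 0.8660); from cell (5,1)
  next x-line at t=0.9200, next y-line at t=0.3233; Δt_x=2.0000, Δt_y=1.1547
    y: enter (5,2) at t=0.3233
    x: enter (6,2) at t=0.9200 ← occupied
  → r_1 = 0.9200
beam 2: φ=-45°, α=105°
  dir = (cos 105°, sin 105°) = (-0.2588, 0.9659); from cell (5,1)
  next x-line at t=2.0864, next y-line at t=0.2899; Δt_x=3.8637, Δt_y=1.0353
    y: enter (5,2) at t=0.2899
    y: enter (5,3) at t=1.3252
    x: enter (4,3) at t=2.0864
    y: enter (4,4) at t=2.3604
    y: enter (4,5) at t=3.3957
    y: enter (4,6) at t=4.4310 ← occupied
  → r_2 = 4.4310
beam 3: φ=45°, α=195°
  dir = (cos 195°, sin 195°) = (-0.9659, -0.2588); from cell (5,1)
  next x-line at t=0.5590, next y-line at t=2.7819; Δt_x=1.0353, Δt_y=3.8637
    x: enter (4,1) at t=0.5590
    x: enter (3,1) at t=1.5943
    x: enter (2,1) at t=2.6296
    y: enter (2,0) at t=2.7819 ← occupied
  → r_3 = 2.7819
beam 4: φ=90°, α=240°
  dir = (cos 240°, sin 240°) = (-0.5000, -0.8660); from cell (5,1)
  next x-line at t=1.0800, next y-line at t=0.8314; Δt_x=2.0000, Δt_y=1.1547
    y: enter (5,0) at t=0.8314 ← occupied
  → r_4 = 0.8314

ranges = [0.9200, 4.4310, 2.7819, 0.8314]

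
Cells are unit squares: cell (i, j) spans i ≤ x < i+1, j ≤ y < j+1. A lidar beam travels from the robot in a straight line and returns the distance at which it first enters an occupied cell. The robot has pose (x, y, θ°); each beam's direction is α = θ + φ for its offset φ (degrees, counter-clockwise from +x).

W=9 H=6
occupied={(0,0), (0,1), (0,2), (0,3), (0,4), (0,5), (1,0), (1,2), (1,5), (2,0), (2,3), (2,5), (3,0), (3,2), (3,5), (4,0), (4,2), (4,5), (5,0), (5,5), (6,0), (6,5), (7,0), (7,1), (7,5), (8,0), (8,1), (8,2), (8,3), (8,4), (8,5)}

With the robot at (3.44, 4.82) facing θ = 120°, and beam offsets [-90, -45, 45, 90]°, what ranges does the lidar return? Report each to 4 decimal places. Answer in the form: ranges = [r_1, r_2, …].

beam 1: φ=-90°, α=30°
  dir = (cos 30°, sin 30°) = (0.8660, 0.5000); from cell (3,4)
  next x-line at t=0.6466, next y-line at t=0.3600; Δt_x=1.1547, Δt_y=2.0000
    y: enter (3,5) at t=0.3600 ← occupied
  → r_1 = 0.3600
beam 2: φ=-45°, α=75°
  dir = (cos 75°, sin 75°) = (0.2588, 0.9659); from cell (3,4)
  next x-line at t=2.1637, next y-line at t=0.1863; Δt_x=3.8637, Δt_y=1.0353
    y: enter (3,5) at t=0.1863 ← occupied
  → r_2 = 0.1863
beam 3: φ=45°, α=165°
  dir = (cos 165°, sin 165°) = (-0.9659, 0.2588); from cell (3,4)
  next x-line at t=0.4555, next y-line at t=0.6955; Δt_x=1.0353, Δt_y=3.8637
    x: enter (2,4) at t=0.4555
    y: enter (2,5) at t=0.6955 ← occupied
  → r_3 = 0.6955
beam 4: φ=90°, α=210°
  dir = (cos 210°, sin 210°) = (-0.8660, -0.5000); from cell (3,4)
  next x-line at t=0.5081, next y-line at t=1.6400; Δt_x=1.1547, Δt_y=2.0000
    x: enter (2,4) at t=0.5081
    y: enter (2,3) at t=1.6400 ← occupied
  → r_4 = 1.6400

ranges = [0.3600, 0.1863, 0.6955, 1.6400]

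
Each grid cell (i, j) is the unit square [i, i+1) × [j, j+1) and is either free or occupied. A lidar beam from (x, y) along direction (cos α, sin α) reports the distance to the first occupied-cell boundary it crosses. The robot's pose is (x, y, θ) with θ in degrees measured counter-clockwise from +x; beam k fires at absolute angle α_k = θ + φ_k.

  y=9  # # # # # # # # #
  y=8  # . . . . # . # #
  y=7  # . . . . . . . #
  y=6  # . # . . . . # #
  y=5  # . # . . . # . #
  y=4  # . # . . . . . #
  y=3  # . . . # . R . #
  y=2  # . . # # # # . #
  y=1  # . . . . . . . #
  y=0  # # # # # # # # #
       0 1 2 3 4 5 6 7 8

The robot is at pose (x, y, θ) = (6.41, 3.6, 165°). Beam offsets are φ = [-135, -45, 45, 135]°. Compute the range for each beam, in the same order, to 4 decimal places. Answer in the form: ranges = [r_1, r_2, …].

beam 1: φ=-135°, α=30°
  direction (0.8660, 0.5000); cell (6,3); t to first gridline: x 0.6813, y 0.8000 (then +1.1547 / +2.0000)
    (7,3) via x @ 0.6813
    (7,4) via y @ 0.8000
    (8,4) via x @ 1.8360  # hit
  → r_1 = 1.8360
beam 2: φ=-45°, α=120°
  direction (-0.5000, 0.8660); cell (6,3); t to first gridline: x 0.8200, y 0.4619 (then +2.0000 / +1.1547)
    (6,4) via y @ 0.4619
    (5,4) via x @ 0.8200
    (5,5) via y @ 1.6166
    (5,6) via y @ 2.7713
    (4,6) via x @ 2.8200
    (4,7) via y @ 3.9260
    (3,7) via x @ 4.8200
    (3,8) via y @ 5.0807
    (3,9) via y @ 6.2354  # hit
  → r_2 = 6.2354
beam 3: φ=45°, α=210°
  direction (-0.8660, -0.5000); cell (6,3); t to first gridline: x 0.4734, y 1.2000 (then +1.1547 / +2.0000)
    (5,3) via x @ 0.4734
    (5,2) via y @ 1.2000  # hit
  → r_3 = 1.2000
beam 4: φ=135°, α=300°
  direction (0.5000, -0.8660); cell (6,3); t to first gridline: x 1.1800, y 0.6928 (then +2.0000 / +1.1547)
    (6,2) via y @ 0.6928  # hit
  → r_4 = 0.6928

ranges = [1.8360, 6.2354, 1.2000, 0.6928]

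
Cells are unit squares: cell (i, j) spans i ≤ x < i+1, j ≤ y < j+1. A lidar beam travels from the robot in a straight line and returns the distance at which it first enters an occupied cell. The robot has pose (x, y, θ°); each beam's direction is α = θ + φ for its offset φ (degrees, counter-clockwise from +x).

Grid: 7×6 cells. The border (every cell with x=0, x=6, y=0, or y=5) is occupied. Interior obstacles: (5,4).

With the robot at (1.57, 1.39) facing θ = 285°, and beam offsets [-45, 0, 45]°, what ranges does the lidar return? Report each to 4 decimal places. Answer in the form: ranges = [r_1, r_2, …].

beam 1: φ=-45°, α=240°
  cosα=-0.5000 sinα=-0.8660 | (1,1) | tMaxX 1.1400 tMaxY 0.4503 | tΔX 2.0000 tΔY 1.1547
    t=0.4503 [y] (1,0) — stop
  → r_1 = 0.4503
beam 2: φ=0°, α=285°
  cosα=0.2588 sinα=-0.9659 | (1,1) | tMaxX 1.6614 tMaxY 0.4038 | tΔX 3.8637 tΔY 1.0353
    t=0.4038 [y] (1,0) — stop
  → r_2 = 0.4038
beam 3: φ=45°, α=330°
  cosα=0.8660 sinα=-0.5000 | (1,1) | tMaxX 0.4965 tMaxY 0.7800 | tΔX 1.1547 tΔY 2.0000
    t=0.4965 [x] (2,1)
    t=0.7800 [y] (2,0) — stop
  → r_3 = 0.7800

ranges = [0.4503, 0.4038, 0.7800]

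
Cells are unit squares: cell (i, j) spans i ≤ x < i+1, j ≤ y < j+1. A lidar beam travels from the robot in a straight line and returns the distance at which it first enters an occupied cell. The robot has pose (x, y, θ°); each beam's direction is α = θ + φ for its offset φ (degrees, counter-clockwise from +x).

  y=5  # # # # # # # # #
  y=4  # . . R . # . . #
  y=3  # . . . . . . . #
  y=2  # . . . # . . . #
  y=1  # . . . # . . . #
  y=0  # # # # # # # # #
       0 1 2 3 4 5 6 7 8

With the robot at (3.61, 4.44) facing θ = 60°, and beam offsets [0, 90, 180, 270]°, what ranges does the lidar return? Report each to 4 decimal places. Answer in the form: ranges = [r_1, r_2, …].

ranges = [0.6466, 1.1200, 3.9722, 5.0691]

beam 1: φ=0°, α=60°
  cosα=0.5000 sinα=0.8660 | (3,4) | tMaxX 0.7800 tMaxY 0.6466 | tΔX 2.0000 tΔY 1.1547
    t=0.6466 [y] (3,5) — stop
  → r_1 = 0.6466
beam 2: φ=90°, α=150°
  cosα=-0.8660 sinα=0.5000 | (3,4) | tMaxX 0.7044 tMaxY 1.1200 | tΔX 1.1547 tΔY 2.0000
    t=0.7044 [x] (2,4)
    t=1.1200 [y] (2,5) — stop
  → r_2 = 1.1200
beam 3: φ=180°, α=240°
  cosα=-0.5000 sinα=-0.8660 | (3,4) | tMaxX 1.2200 tMaxY 0.5081 | tΔX 2.0000 tΔY 1.1547
    t=0.5081 [y] (3,3)
    t=1.2200 [x] (2,3)
    t=1.6628 [y] (2,2)
    t=2.8175 [y] (2,1)
    t=3.2200 [x] (1,1)
    t=3.9722 [y] (1,0) — stop
  → r_3 = 3.9722
beam 4: φ=270°, α=330°
  cosα=0.8660 sinα=-0.5000 | (3,4) | tMaxX 0.4503 tMaxY 0.8800 | tΔX 1.1547 tΔY 2.0000
    t=0.4503 [x] (4,4)
    t=0.8800 [y] (4,3)
    t=1.6050 [x] (5,3)
    t=2.7597 [x] (6,3)
    t=2.8800 [y] (6,2)
    t=3.9144 [x] (7,2)
    t=4.8800 [y] (7,1)
    t=5.0691 [x] (8,1) — stop
  → r_4 = 5.0691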